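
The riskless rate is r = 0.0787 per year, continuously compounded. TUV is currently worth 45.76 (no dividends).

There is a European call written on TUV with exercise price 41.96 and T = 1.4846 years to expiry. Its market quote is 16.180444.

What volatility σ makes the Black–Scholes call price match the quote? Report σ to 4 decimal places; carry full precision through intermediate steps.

At σ = 0.5823 the Black–Scholes value reproduces the quote:
σ√T = 0.5823·√1.4846 = 0.709499
d₁ = (ln(S/K) + (r+σ²/2)T) / (σ√T) = (ln(45.76/41.96) + (0.0787+0.5823²/2)·1.4846) / 0.709499 = (0.086694 + 0.368532) / 0.709499 = 0.641616
d₂ = d₁ − σ√T = 0.641616 − 0.709499 = -0.067882
e^{−rT} = 0.889729
N(d₁) = 0.739439,  N(d₂) = 0.472940
V = S·N(d₁) − K·e^{−rT}·N(d₂) = 33.836717 − 17.656273 = 16.180444 (the observed quote) — the price is monotone increasing in volatility, hence this σ is the only solution

sigma = 0.5823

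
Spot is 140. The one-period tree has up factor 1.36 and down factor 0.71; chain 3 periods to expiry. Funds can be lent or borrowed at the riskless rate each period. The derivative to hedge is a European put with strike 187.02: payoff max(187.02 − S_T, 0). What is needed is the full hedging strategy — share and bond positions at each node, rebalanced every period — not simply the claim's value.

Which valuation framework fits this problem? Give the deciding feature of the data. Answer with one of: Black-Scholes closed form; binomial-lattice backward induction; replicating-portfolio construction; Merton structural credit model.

Key observation: the task asks for the hedge itself — share and bond holdings at every node of the 3-period tree on spot 140 with factors 1.36/0.71 — which is exactly what the replicating-portfolio construction produces.

framework: replicating-portfolio construction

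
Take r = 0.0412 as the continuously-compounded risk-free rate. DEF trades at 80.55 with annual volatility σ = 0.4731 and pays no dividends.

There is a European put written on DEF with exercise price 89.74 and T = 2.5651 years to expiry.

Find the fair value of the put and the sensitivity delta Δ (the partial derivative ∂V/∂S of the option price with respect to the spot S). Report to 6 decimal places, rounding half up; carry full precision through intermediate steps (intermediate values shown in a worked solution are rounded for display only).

σ√T = 0.4731·√2.5651 = 0.757714
d₁ = (ln(S/K) + (r+σ²/2)T) / (σ√T) = (ln(80.55/89.74) + (0.0412+0.4731²/2)·2.5651) / 0.757714 = (-0.108038 + 0.392747) / 0.757714 = 0.375747
d₂ = d₁ − σ√T = 0.375747 − 0.757714 = -0.381967
e^{−rT} = 0.899711
N(−d₁) = 0.353553,  N(−d₂) = 0.648757
Put price V = K·e^{−rT}·N(−d₂) − S·N(−d₁) = 52.380655 − 28.478654 = 23.902001
Δ = −N(−d₁) = -0.353553

price = 23.902001
Δ = -0.353553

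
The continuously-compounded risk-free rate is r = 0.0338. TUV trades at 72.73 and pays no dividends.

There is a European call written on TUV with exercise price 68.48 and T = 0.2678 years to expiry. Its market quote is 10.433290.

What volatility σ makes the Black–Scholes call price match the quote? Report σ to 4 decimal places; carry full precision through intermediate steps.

sigma = 0.5365

At σ = 0.5365 the Black–Scholes value reproduces the quote:
σ√T = 0.5365·√0.2678 = 0.277636
d₁ = (ln(S/K) + (r+σ²/2)T) / (σ√T) = (ln(72.73/68.48) + (0.0338+0.5365²/2)·0.2678) / 0.277636 = (0.060212 + 0.047592) / 0.277636 = 0.388295
d₂ = d₁ − σ√T = 0.388295 − 0.277636 = 0.110660
e^{−rT} = 0.990989
N(d₁) = 0.651101,  N(d₂) = 0.544057
V = S·N(d₁) − K·e^{−rT}·N(d₂) = 47.354597 − 36.921307 = 10.433290 (equal to the quote); since ∂V/∂σ > 0 for all σ, the implied volatility is unique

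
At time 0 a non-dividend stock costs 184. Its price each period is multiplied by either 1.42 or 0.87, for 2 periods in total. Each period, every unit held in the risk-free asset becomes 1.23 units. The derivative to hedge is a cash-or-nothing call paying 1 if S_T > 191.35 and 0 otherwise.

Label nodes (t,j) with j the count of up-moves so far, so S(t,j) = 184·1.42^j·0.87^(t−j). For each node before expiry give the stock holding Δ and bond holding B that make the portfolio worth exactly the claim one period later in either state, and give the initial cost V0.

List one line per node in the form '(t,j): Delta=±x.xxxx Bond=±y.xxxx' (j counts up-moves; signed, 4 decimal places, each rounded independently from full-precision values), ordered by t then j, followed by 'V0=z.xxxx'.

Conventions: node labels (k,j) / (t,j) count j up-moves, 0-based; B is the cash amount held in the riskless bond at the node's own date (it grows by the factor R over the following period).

(0,0): Delta=0.0028 Bond=0.0715
(1,0): Delta=0.0114 Bond=-1.2860
(1,1): Delta=0.0000 Bond=0.8130
V0=0.5821

Arbitrage-free pricing uses the up-move probability p* = (R−d)/(u−d) = 0.6545, discounting each step at R = 1.23.
Expiry values: V(2,0)=0.0000, V(2,1)=1.0000, V(2,2)=1.0000
Node (1,0) S=160.0800: V=(p*·1.0000+(1−p*)·0.0000)/1.23=0.5322; Δ=(1.0000−0.0000)/(227.3136−139.2696)=0.0114; B=V−Δ·S=-1.2860
Node (1,1) S=261.2800: V=(p*·1.0000+(1−p*)·1.0000)/1.23=0.8130; Δ=(1.0000−1.0000)/(371.0176−227.3136)=0.0000; B=V−Δ·S=0.8130
Node (0,0) S=184.0000: V=(p*·0.8130+(1−p*)·0.5322)/1.23=0.5821; Δ=(0.8130−0.5322)/(261.2800−160.0800)=0.0028; B=V−Δ·S=0.0715
Sanity check at the root: Δ(0,0)·S0 + B(0,0) reproduces V0 = 0.5821.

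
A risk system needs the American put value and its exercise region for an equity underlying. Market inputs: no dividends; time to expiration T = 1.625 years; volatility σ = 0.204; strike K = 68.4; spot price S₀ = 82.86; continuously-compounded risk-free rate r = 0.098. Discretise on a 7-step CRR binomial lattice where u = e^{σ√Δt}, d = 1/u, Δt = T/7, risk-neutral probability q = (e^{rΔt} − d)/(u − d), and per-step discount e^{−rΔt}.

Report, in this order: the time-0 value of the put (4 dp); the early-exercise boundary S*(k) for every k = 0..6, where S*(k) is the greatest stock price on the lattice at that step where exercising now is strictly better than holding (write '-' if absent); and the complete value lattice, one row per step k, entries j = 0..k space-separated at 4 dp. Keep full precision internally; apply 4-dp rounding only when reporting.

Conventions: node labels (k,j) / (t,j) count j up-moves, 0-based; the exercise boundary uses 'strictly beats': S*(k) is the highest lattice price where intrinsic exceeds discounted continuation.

price = 0.9318
boundary = - - - - 55.9240 61.7000 55.9240
tree:
0.9318
1.8661 0.3250
3.6400 0.7176 0.0673
6.8745 1.5551 0.1690 0.0000
12.4760 3.2861 0.4240 0.0000 0.0000
17.7112 6.7000 1.0641 0.0000 0.0000 0.0000
22.4564 12.4760 2.6701 0.0000 0.0000 0.0000 0.0000
26.7574 17.7112 6.7000 0.0000 0.0000 0.0000 0.0000 0.0000

Δt=0.23214  u=1.10328  d=0.90639  q=0.59231  discount=0.97751
step 7 (expiry): payoffs max(K−S,0) = 26.7574 17.7112 6.7000 0.0000 0.0000 0.0000 0.0000 0.0000
step 6: (k=6,j=0): S=45.9436, K−S=22.4564, hold=20.9179 ⇒ V=22.4564 exercise | (k=6,j=1): S=55.9240, K−S=12.4760, hold=10.9375 ⇒ V=12.4760 exercise | (k=6,j=2): S=68.0725, K−S=0.3275, hold=2.6701 ⇒ V=2.6701 continue | (k=6,j=3): S=82.8600, K−S=0.0000, hold=0.0000 ⇒ V=0.0000 continue | (k=6,j=4): S=100.8598, K−S=0.0000, hold=0.0000 ⇒ V=0.0000 continue | (k=6,j=5): S=122.7698, K−S=0.0000, hold=0.0000 ⇒ V=0.0000 continue | (k=6,j=6): S=149.4393, K−S=0.0000, hold=0.0000 ⇒ V=0.0000 continue  boundary S*=55.9240
step 5: (k=5,j=0): S=50.6888, K−S=17.7112, hold=16.1727 ⇒ V=17.7112 exercise | (k=5,j=1): S=61.7000, K−S=6.7000, hold=6.5178 ⇒ V=6.7000 exercise | (k=5,j=2): S=75.1032, K−S=0.0000, hold=1.0641 ⇒ V=1.0641 continue | (k=5,j=3): S=91.4180, K−S=0.0000, hold=0.0000 ⇒ V=0.0000 continue | (k=5,j=4): S=111.2769, K−S=0.0000, hold=0.0000 ⇒ V=0.0000 continue | (k=5,j=5): S=135.4498, K−S=0.0000, hold=0.0000 ⇒ V=0.0000 continue  boundary S*=61.7000
step 4: (k=4,j=0): S=55.9240, K−S=12.4760, hold=10.9375 ⇒ V=12.4760 exercise | (k=4,j=1): S=68.0725, K−S=0.3275, hold=3.2861 ⇒ V=3.2861 continue | (k=4,j=2): S=82.8600, K−S=0.0000, hold=0.4240 ⇒ V=0.4240 continue | (k=4,j=3): S=100.8598, K−S=0.0000, hold=0.0000 ⇒ V=0.0000 continue | (k=4,j=4): S=122.7698, K−S=0.0000, hold=0.0000 ⇒ V=0.0000 continue  boundary S*=55.9240
step 3: (k=3,j=0): S=61.7000, K−S=6.7000, hold=6.8745 ⇒ V=6.8745 continue | (k=3,j=1): S=75.1032, K−S=0.0000, hold=1.5551 ⇒ V=1.5551 continue | (k=3,j=2): S=91.4180, K−S=0.0000, hold=0.1690 ⇒ V=0.1690 continue | (k=3,j=3): S=111.2769, K−S=0.0000, hold=0.0000 ⇒ V=0.0000 continue  boundary S*=-
step 2: (k=2,j=0): S=68.0725, K−S=0.3275, hold=3.6400 ⇒ V=3.6400 continue | (k=2,j=1): S=82.8600, K−S=0.0000, hold=0.7176 ⇒ V=0.7176 continue | (k=2,j=2): S=100.8598, K−S=0.0000, hold=0.0673 ⇒ V=0.0673 continue  boundary S*=-
step 1: (k=1,j=0): S=75.1032, K−S=0.0000, hold=1.8661 ⇒ V=1.8661 continue | (k=1,j=1): S=91.4180, K−S=0.0000, hold=0.3250 ⇒ V=0.3250 continue  boundary S*=-
step 0: (k=0,j=0): S=82.8600, K−S=0.0000, hold=0.9318 ⇒ V=0.9318 continue  boundary S*=-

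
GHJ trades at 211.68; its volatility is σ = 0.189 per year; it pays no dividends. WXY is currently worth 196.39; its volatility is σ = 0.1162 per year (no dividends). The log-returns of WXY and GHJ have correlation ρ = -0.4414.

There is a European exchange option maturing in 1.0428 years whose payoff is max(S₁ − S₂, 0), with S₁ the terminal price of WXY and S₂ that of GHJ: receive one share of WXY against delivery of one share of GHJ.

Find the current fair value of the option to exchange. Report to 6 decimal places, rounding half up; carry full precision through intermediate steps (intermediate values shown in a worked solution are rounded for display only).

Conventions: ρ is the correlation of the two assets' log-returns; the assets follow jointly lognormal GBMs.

exchange price = 14.904655

σ_eff = √(σ₁² + σ₂² − 2ρσ₁σ₂) = √(0.1162² + 0.189² − 2·-0.4414·0.1162·0.189) = 0.261938
d₁ = (ln(S₁/S₂) + (q₂ − q₁ + σ_eff²/2)T) / (σ_eff√T) = (ln(196.39/211.68) + (0.0 − 0.0 + 0.034306)·1.0428) / 0.267484 = -0.146548
d₂ = d₁ − σ_eff√T = -0.146548 − 0.267484 = -0.414032
N(d₁) = 0.441744,  N(d₂) = 0.339425
V = S₁·e^{−q₁T}·N(d₁) − S₂·e^{−q₂T}·N(d₂) = 86.754187 − 71.849532 = 14.904655
Key observation: pricing in GHJ-units makes this a unit-strike call on the ratio S₁/S₂ — the risk-free rate cancels and cannot affect the value.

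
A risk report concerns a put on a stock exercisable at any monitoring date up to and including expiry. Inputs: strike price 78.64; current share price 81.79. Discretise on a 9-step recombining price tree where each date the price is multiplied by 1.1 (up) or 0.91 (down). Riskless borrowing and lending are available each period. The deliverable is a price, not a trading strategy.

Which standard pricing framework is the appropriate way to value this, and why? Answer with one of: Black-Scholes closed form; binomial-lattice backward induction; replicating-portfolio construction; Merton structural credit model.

framework: binomial-lattice backward induction

Key observation: the exercise right at every one of the 9 steps is what matters: each node needs max(78.64 − S, continuation), which only the stepwise tree valuation starting from spot 81.79 delivers.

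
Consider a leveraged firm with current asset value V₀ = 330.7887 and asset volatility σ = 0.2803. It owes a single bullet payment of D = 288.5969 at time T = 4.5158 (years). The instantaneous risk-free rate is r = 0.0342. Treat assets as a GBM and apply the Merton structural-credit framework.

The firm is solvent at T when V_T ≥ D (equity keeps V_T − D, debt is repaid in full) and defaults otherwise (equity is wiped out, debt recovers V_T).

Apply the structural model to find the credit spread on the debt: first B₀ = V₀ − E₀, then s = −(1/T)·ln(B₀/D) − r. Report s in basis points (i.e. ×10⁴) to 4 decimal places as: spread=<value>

spread=322.8948

With assets at 330.7887 and a single debt payment of 288.5969 at 4.5158 years:
d₁ = [ln(V₀/D) + (r + σ²/2)T] / (σ√T)
   = [ln(330.7887/288.5969) + (0.0342 + 0.5·0.2803²)·4.5158] / (0.2803·√4.5158)
   = [0.136449 + 0.331839] / 0.595649 = 0.786181
d₂ = d₁ − σ√T = 0.786181 − 0.595649 = 0.190532
N(d₁) = 0.784119,  N(d₂) = 0.575554,  e^(−rT) = 0.856895
E₀ = V₀·N(d₁) − D·e^(−rT)·N(d₂)
   = 330.7887·0.784119 − 288.5969·0.856895·0.575554 = 117.044983
B₀ = V₀ − E₀ = 330.7887 − 117.044983 = 213.743717
spread = −(1/T)·ln(B₀/D) − r = −(1/4.5158)·ln(213.743717/288.5969) − 0.0342 = 0.03228948
in basis points: 0.03228948 × 10⁴ = 322.8948 bp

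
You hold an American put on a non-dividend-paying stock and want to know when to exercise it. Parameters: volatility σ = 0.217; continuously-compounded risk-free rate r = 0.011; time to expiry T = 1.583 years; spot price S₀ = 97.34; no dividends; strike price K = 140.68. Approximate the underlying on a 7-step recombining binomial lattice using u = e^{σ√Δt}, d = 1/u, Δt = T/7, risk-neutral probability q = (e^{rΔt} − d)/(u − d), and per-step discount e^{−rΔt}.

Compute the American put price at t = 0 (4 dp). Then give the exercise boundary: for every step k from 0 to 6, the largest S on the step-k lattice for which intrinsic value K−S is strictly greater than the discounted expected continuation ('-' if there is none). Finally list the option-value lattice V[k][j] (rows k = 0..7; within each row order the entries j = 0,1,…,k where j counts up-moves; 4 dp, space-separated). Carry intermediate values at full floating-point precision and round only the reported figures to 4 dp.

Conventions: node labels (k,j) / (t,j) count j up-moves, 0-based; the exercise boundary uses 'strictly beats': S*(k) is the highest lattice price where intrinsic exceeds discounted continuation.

params: Δt=0.22614 u=1.10871 d=0.90195 q=0.48627 e^(-rΔt)=0.99752
t_7 payoffs: 93.4109 82.5755 69.2563 52.8839 32.7586 8.0200 0.0000 0.0000
t_6: node(6,0) S=52.4076 payoff=88.2724 vs cont=87.9229 → 88.2724 [stop]  node(6,1) S=64.4208 payoff=76.2592 vs cont=75.9096 → 76.2592 [stop]  node(6,2) S=79.1879 payoff=61.4921 vs cont=61.1426 → 61.4921 [stop]  node(6,3) S=97.3400 payoff=43.3400 vs cont=42.9905 → 43.3400 [stop]  node(6,4) S=119.6531 payoff=21.0269 vs cont=20.6774 → 21.0269 [stop]  node(6,5) S=147.0809 payoff=0.0000 vs cont=4.1099 → 4.1099 [wait]  node(6,6) S=180.7960 payoff=0.0000 vs cont=0.0000 → 0.0000 [wait]  ⇒ S*(6)=119.6531
t_5: node(5,0) S=58.1045 payoff=82.5755 vs cont=82.2259 → 82.5755 [stop]  node(5,1) S=71.4237 payoff=69.2563 vs cont=68.9067 → 69.2563 [stop]  node(5,2) S=87.7961 payoff=52.8839 vs cont=52.5344 → 52.8839 [stop]  node(5,3) S=107.9214 payoff=32.7586 vs cont=32.4091 → 32.7586 [stop]  node(5,4) S=132.6600 payoff=8.0200 vs cont=12.7688 → 12.7688 [wait]  node(5,5) S=163.0694 payoff=0.0000 vs cont=2.1061 → 2.1061 [wait]  ⇒ S*(5)=107.9214
t_4: node(4,0) S=64.4208 payoff=76.2592 vs cont=75.9096 → 76.2592 [stop]  node(4,1) S=79.1879 payoff=61.4921 vs cont=61.1426 → 61.4921 [stop]  node(4,2) S=97.3400 payoff=43.3400 vs cont=42.9905 → 43.3400 [stop]  node(4,3) S=119.6531 payoff=21.0269 vs cont=22.9809 → 22.9809 [wait]  node(4,4) S=147.0809 payoff=0.0000 vs cont=7.5650 → 7.5650 [wait]  ⇒ S*(4)=97.3400
t_3: node(3,0) S=71.4237 payoff=69.2563 vs cont=68.9067 → 69.2563 [stop]  node(3,1) S=87.7961 payoff=52.8839 vs cont=52.5344 → 52.8839 [stop]  node(3,2) S=107.9214 payoff=32.7586 vs cont=33.3569 → 33.3569 [wait]  node(3,3) S=132.6600 payoff=8.0200 vs cont=15.4461 → 15.4461 [wait]  ⇒ S*(3)=87.7961
t_2: node(2,0) S=79.1879 payoff=61.4921 vs cont=61.1426 → 61.4921 [stop]  node(2,1) S=97.3400 payoff=43.3400 vs cont=43.2807 → 43.3400 [stop]  node(2,2) S=119.6531 payoff=21.0269 vs cont=24.5862 → 24.5862 [wait]  ⇒ S*(2)=97.3400
t_1: node(1,0) S=87.7961 payoff=52.8839 vs cont=52.5344 → 52.8839 [stop]  node(1,1) S=107.9214 payoff=32.7586 vs cont=34.1355 → 34.1355 [wait]  ⇒ S*(1)=87.7961
t_0: node(0,0) S=97.3400 payoff=43.3400 vs cont=43.6584 → 43.6584 [wait]  ⇒ S*(0)=-

price = 43.6584
boundary = - 87.7961 97.3400 87.7961 97.3400 107.9214 119.6531
tree:
43.6584
52.8839 34.1355
61.4921 43.3400 24.5862
69.2563 52.8839 33.3569 15.4461
76.2592 61.4921 43.3400 22.9809 7.5650
82.5755 69.2563 52.8839 32.7586 12.7688 2.1061
88.2724 76.2592 61.4921 43.3400 21.0269 4.1099 0.0000
93.4109 82.5755 69.2563 52.8839 32.7586 8.0200 0.0000 0.0000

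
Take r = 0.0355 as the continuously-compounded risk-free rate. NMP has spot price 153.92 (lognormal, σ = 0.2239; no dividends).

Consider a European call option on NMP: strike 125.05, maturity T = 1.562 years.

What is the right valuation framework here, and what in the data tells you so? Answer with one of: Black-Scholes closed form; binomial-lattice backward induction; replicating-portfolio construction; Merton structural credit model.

framework: Black-Scholes closed form

Key observation: the instrument is a plain European call (strike 125.05) on a lognormal asset; the exact continuous-time formula applies directly.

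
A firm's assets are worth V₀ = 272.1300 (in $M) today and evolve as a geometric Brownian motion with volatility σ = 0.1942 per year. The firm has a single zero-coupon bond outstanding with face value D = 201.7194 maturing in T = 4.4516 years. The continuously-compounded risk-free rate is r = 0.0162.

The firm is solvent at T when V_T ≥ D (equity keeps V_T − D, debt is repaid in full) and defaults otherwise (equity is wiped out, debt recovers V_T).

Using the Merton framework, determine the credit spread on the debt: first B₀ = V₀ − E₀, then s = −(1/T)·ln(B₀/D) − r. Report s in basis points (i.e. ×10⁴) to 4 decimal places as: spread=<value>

spread=111.2478

Work the structural quantities from V₀ = 272.1300 against face 201.7194:
d₁ = [ln(V₀/D) + (r + σ²/2)T] / (σ√T)
   = [ln(272.1300/201.7194) + (0.0162 + 0.5·0.1942²)·4.4516] / (0.1942·√4.4516)
   = [0.299402 + 0.156059] / 0.409739 = 1.111589
d₂ = d₁ − σ√T = 1.111589 − 0.409739 = 0.701850
N(d₁) = 0.866842,  N(d₂) = 0.758614,  e^(−rT) = 0.930423
E₀ = V₀·N(d₁) − D·e^(−rT)·N(d₂)
   = 272.1300·0.866842 − 201.7194·0.930423·0.758614 = 93.513933
B₀ = V₀ − E₀ = 272.1300 − 93.513933 = 178.616067
spread = −(1/T)·ln(B₀/D) − r = −(1/4.4516)·ln(178.616067/201.7194) − 0.0162 = 0.01112478
in basis points: 0.01112478 × 10⁴ = 111.2478 bp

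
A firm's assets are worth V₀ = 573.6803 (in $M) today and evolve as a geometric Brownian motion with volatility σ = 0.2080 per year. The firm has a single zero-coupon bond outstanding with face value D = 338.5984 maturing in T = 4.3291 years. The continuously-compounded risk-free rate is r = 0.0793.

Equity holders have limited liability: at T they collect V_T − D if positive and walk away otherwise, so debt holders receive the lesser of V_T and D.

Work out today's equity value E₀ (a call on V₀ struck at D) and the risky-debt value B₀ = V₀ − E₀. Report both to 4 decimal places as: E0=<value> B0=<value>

Apply the equity-as-call identities (strike 338.5984, horizon 4.3291 years):
d₁ = [ln(V₀/D) + (r + σ²/2)T] / (σ√T)
   = [ln(573.6803/338.5984) + (0.0793 + 0.5·0.2080²)·4.3291] / (0.2080·√4.3291)
   = [0.527258 + 0.436945] / 0.432775 = 2.227953
d₂ = d₁ − σ√T = 2.227953 − 0.432775 = 1.795178
N(d₁) = 0.987058,  N(d₂) = 0.963687,  e^(−rT) = 0.709427
E₀ = V₀·N(d₁) − D·e^(−rT)·N(d₂)
   = 573.6803·0.987058 − 338.5984·0.709427·0.963687 = 334.767669
B₀ = V₀ − E₀ = 573.6803 − 334.767669 = 238.912631

E0=334.7677 B0=238.9126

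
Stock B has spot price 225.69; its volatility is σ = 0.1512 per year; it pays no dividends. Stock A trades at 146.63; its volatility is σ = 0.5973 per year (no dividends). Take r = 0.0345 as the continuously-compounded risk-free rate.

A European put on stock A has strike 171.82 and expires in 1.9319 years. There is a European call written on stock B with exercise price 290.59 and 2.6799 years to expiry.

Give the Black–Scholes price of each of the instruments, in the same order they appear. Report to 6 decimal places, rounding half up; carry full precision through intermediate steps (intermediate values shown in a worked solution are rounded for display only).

price(stock A put K=171.82) = 56.817642
price(stock B call K=290.59) = 9.401560

[stock A put K=171.82]
σ√T = 0.5973·√1.9319 = 0.830204
d₁ = (ln(S/K) + (r+σ²/2)T) / (σ√T) = (ln(146.63/171.82) + (0.0345+0.5973²/2)·1.9319) / 0.830204 = (-0.158535 + 0.411270) / 0.830204 = 0.304425
d₂ = d₁ − σ√T = 0.304425 − 0.830204 = -0.525779
e^{−rT} = 0.935522
N(−d₁) = 0.380402,  N(−d₂) = 0.700479
price = K·e^{−rT}·N(−d₂) − S·N(−d₁) = 112.595993 − 55.778351 = 56.817642
[stock B call K=290.59]
σ√T = 0.1512·√2.6799 = 0.247520
d₁ = (ln(S/K) + (r+σ²/2)T) / (σ√T) = (ln(225.69/290.59) + (0.0345+0.1512²/2)·2.6799) / 0.247520 = (-0.252751 + 0.123090) / 0.247520 = -0.523840
d₂ = d₁ − σ√T = -0.523840 − 0.247520 = -0.771361
e^{−rT} = 0.911689
N(d₁) = 0.300195,  N(d₂) = 0.220247
price = S·N(d₁) − K·e^{−rT}·N(d₂) = 67.750954 − 58.349394 = 9.401560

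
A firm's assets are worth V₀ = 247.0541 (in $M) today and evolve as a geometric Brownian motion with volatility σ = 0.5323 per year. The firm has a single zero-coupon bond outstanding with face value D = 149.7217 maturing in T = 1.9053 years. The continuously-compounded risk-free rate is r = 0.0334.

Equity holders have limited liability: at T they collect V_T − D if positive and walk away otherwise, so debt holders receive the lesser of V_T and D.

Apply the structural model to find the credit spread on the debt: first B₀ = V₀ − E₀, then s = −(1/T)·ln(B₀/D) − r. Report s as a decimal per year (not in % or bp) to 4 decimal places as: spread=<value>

spread=0.0665

Equity is a call on the firm's assets struck at D = 149.7217:
d₁ = [ln(V₀/D) + (r + σ²/2)T] / (σ√T)
   = [ln(247.0541/149.7217) + (0.0334 + 0.5·0.5323²)·1.9053] / (0.5323·√1.9053)
   = [0.500829 + 0.333564] / 0.734748 = 1.135619
d₂ = d₁ − σ√T = 1.135619 − 0.734748 = 0.400871
N(d₁) = 0.871942,  N(d₂) = 0.655743,  e^(−rT) = 0.938346
E₀ = V₀·N(d₁) − D·e^(−rT)·N(d₂)
   = 247.0541·0.871942 − 149.7217·0.938346·0.655743 = 123.291108
B₀ = V₀ − E₀ = 247.0541 − 123.291108 = 123.762992
spread = −(1/T)·ln(B₀/D) − r = −(1/1.9053)·ln(123.762992/149.7217) − 0.0334 = 0.06653694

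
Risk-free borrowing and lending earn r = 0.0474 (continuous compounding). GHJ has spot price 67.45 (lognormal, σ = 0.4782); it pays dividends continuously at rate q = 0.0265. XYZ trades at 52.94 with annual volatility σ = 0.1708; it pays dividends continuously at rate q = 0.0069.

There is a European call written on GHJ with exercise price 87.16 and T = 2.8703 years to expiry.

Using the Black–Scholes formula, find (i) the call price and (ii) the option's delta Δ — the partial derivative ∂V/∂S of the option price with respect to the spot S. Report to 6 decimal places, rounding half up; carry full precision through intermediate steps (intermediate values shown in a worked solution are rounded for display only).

σ√T = 0.4782·√2.8703 = 0.810165
d₁ = (ln(S/K) + (r−q+σ²/2)T) / (σ√T) = (ln(67.45/87.16) + (0.0474−0.0265+0.4782²/2)·2.8703) / 0.810165 = (-0.256359 + 0.388173) / 0.810165 = 0.162700
d₂ = d₁ − σ√T = 0.162700 − 0.810165 = -0.647465
e^{−rT} = 0.872797
e^{−qT} = 0.926758
N(d₁) = 0.564623,  N(d₂) = 0.258666
Call price V = S·e^{−qT}·N(d₁) − K·e^{−rT}·N(d₂) = 35.294456 − 19.677467 = 15.616989
Δ = e^{−qT}·N(d₁) = 0.523268

price = 15.616989
Δ = 0.523268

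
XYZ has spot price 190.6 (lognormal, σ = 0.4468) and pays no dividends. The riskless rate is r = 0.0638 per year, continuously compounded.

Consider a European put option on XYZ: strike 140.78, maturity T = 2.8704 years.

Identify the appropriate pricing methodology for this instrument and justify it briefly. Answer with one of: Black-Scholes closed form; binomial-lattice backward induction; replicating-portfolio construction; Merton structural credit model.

Key observation: the instrument is a plain European put (strike 140.78) on a lognormal asset; the exact continuous-time formula applies directly.

framework: Black-Scholes closed form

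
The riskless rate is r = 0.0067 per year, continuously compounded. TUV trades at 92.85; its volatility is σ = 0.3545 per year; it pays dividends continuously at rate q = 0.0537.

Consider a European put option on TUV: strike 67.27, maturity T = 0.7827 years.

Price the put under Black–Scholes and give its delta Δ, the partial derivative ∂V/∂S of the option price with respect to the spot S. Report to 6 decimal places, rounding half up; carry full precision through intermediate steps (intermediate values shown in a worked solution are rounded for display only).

price = 2.367812
Δ = -0.137084

σ√T = 0.3545·√0.7827 = 0.313627
d₁ = (ln(S/K) + (r−q+σ²/2)T) / (σ√T) = (ln(92.85/67.27) + (0.0067−0.0537+0.3545²/2)·0.7827) / 0.313627 = (0.322271 + 0.012394) / 0.313627 = 1.067079
d₂ = d₁ − σ√T = 1.067079 − 0.313627 = 0.753451
e^{−rT} = 0.994770
e^{−qT} = 0.958840
N(−d₁) = 0.142968,  N(−d₂) = 0.225589
Put price V = K·e^{−rT}·N(−d₂) − S·e^{−qT}·N(−d₁) = 15.096022 − 12.728210 = 2.367812
Δ = −e^{−qT}·N(−d₁) = -0.137084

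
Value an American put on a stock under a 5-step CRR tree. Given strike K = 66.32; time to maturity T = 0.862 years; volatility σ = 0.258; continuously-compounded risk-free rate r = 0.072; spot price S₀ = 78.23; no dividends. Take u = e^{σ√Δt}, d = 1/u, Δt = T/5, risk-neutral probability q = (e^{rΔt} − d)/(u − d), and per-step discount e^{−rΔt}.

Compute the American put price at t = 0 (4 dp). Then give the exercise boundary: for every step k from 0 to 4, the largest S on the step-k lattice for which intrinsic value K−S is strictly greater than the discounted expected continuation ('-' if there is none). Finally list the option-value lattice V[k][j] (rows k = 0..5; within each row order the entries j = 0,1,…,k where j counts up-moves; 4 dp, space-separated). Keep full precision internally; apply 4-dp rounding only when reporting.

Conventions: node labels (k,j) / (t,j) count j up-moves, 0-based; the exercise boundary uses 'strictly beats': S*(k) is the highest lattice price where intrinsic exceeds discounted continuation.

Δt=0.17240  u=1.11307  d=0.89841  q=0.53143  discount=0.98766
step 5 (expiry): payoffs max(K−S,0) = 20.5316 9.5913 0.0000 0.0000 0.0000 0.0000
step 4: (k=4,j=0): S=50.9658, K−S=15.3542, hold=14.5360 ⇒ V=15.3542 exercise | (k=4,j=1): S=63.1432, K−S=3.1768, hold=4.4388 ⇒ V=4.4388 continue | (k=4,j=2): S=78.2300, K−S=0.0000, hold=0.0000 ⇒ V=0.0000 continue | (k=4,j=3): S=96.9216, K−S=0.0000, hold=0.0000 ⇒ V=0.0000 continue | (k=4,j=4): S=120.0791, K−S=0.0000, hold=0.0000 ⇒ V=0.0000 continue  boundary S*=50.9658
step 3: (k=3,j=0): S=56.7287, K−S=9.5913, hold=9.4355 ⇒ V=9.5913 exercise | (k=3,j=1): S=70.2829, K−S=0.0000, hold=2.0542 ⇒ V=2.0542 continue | (k=3,j=2): S=87.0757, K−S=0.0000, hold=0.0000 ⇒ V=0.0000 continue | (k=3,j=3): S=107.8807, K−S=0.0000, hold=0.0000 ⇒ V=0.0000 continue  boundary S*=56.7287
step 2: (k=2,j=0): S=63.1432, K−S=3.1768, hold=5.5170 ⇒ V=5.5170 continue | (k=2,j=1): S=78.2300, K−S=0.0000, hold=0.9507 ⇒ V=0.9507 continue | (k=2,j=2): S=96.9216, K−S=0.0000, hold=0.0000 ⇒ V=0.0000 continue  boundary S*=-
step 1: (k=1,j=0): S=70.2829, K−S=0.0000, hold=3.0522 ⇒ V=3.0522 continue | (k=1,j=1): S=87.0757, K−S=0.0000, hold=0.4400 ⇒ V=0.4400 continue  boundary S*=-
step 0: (k=0,j=0): S=78.2300, K−S=0.0000, hold=1.6434 ⇒ V=1.6434 continue  boundary S*=-

price = 1.6434
boundary = - - - 56.7287 50.9658
tree:
1.6434
3.0522 0.4400
5.5170 0.9507 0.0000
9.5913 2.0542 0.0000 0.0000
15.3542 4.4388 0.0000 0.0000 0.0000
20.5316 9.5913 0.0000 0.0000 0.0000 0.0000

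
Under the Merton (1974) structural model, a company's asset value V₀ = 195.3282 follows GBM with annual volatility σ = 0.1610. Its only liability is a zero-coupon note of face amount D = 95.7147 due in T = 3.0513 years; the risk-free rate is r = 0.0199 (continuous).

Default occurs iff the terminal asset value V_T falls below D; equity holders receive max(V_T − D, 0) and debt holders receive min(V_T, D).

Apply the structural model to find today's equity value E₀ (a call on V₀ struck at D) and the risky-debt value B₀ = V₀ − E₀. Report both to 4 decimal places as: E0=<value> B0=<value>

E0=105.2855 B0=90.0427

With assets at 195.3282 and a single debt payment of 95.7147 at 3.0513 years:
d₁ = [ln(V₀/D) + (r + σ²/2)T] / (σ√T)
   = [ln(195.3282/95.7147) + (0.0199 + 0.5·0.1610²)·3.0513] / (0.1610·√3.0513)
   = [0.713309 + 0.100267] / 0.281234 = 2.892878
d₂ = d₁ − σ√T = 2.892878 − 0.281234 = 2.611644
N(d₁) = 0.998091,  N(d₂) = 0.995495,  e^(−rT) = 0.941086
E₀ = V₀·N(d₁) − D·e^(−rT)·N(d₂)
   = 195.3282·0.998091 − 95.7147·0.941086·0.995495 = 105.285462
B₀ = V₀ − E₀ = 195.3282 − 105.285462 = 90.042738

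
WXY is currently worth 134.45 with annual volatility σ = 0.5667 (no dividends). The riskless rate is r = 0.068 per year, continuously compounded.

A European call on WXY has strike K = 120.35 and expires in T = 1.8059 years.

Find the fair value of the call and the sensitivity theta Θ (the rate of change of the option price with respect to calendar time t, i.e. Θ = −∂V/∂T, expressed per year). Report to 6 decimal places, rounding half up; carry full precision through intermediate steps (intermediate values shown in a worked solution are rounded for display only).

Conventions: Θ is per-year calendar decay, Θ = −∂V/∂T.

σ√T = 0.5667·√1.8059 = 0.761553
d₁ = (ln(S/K) + (r+σ²/2)T) / (σ√T) = (ln(134.45/120.35) + (0.068+0.5667²/2)·1.8059) / 0.761553 = (0.110788 + 0.412783) / 0.761553 = 0.687504
d₂ = d₁ − σ√T = 0.687504 − 0.761553 = -0.074049
e^{−rT} = 0.884439
N(d₁) = 0.754117,  N(d₂) = 0.470486
Call price V = S·N(d₁) − K·e^{−rT}·N(d₂) = 101.391095 − 50.079590 = 51.311505
φ(d₁) = (1/√(2π))·e^{−d₁²/2} = 0.314973
Θ = −S·φ(d₁)·σ/(2√T) − r·K·e^{−rT}·N(d₂) = −8.929147 − 3.405412 = -12.334559

price = 51.311505
Θ = -12.334559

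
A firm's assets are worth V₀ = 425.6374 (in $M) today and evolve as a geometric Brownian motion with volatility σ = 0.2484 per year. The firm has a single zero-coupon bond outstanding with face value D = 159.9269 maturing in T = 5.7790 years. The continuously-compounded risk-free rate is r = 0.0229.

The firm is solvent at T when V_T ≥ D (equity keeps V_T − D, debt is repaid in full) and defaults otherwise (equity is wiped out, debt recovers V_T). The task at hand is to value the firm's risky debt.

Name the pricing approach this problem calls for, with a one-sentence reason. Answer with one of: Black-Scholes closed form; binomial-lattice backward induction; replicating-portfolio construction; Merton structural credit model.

Key observation: assets follow a GBM and default happens iff V_T < 159.9269; valuing claims on that split (equity as a call, risky debt as the residual) is the structural model's definition.

framework: Merton structural credit model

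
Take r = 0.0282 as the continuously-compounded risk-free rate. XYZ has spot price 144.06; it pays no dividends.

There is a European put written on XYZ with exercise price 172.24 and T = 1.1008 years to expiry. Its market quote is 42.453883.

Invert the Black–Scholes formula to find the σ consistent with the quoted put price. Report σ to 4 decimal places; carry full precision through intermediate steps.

At σ = 0.4599 the Black–Scholes value reproduces the quote:
σ√T = 0.4599·√1.1008 = 0.482523
d₁ = (ln(S/K) + (r+σ²/2)T) / (σ√T) = (ln(144.06/172.24) + (0.0282+0.4599²/2)·1.1008) / 0.482523 = (-0.178659 + 0.147457) / 0.482523 = -0.064665
d₂ = d₁ − σ√T = -0.064665 − 0.482523 = -0.547188
e^{−rT} = 0.969434
N(−d₁) = 0.525780,  N(−d₂) = 0.707875
V = K·e^{−rT}·N(−d₂) − S·N(−d₁) = 118.197707 − 75.743824 = 42.453883 (the observed quote) — the price is monotone increasing in volatility, hence this σ is the only solution

sigma = 0.4599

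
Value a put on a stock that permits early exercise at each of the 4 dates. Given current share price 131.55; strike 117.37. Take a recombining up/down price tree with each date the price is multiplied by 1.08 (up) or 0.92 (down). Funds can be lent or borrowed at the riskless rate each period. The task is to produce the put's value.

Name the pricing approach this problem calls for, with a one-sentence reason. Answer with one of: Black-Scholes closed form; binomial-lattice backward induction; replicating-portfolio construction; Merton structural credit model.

framework: binomial-lattice backward induction

Key observation: early exercise of the strike-117.37 put must be checked at each of the 4 dates (spot 131.55), which forces a node-by-node comparison of intrinsic and continuation value backward from expiry.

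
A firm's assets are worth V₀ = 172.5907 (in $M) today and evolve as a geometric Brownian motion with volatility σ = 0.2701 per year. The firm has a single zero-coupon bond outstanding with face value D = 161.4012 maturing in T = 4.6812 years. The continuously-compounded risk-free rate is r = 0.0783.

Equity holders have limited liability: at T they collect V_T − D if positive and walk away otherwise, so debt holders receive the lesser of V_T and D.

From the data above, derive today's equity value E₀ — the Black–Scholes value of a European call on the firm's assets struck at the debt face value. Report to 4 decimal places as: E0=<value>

Equity is a call on the firm's assets struck at D = 161.4012:
d₁ = [ln(V₀/D) + (r + σ²/2)T] / (σ√T)
   = [ln(172.5907/161.4012) + (0.0783 + 0.5·0.2701²)·4.6812] / (0.2701·√4.6812)
   = [0.067030 + 0.537294] / 0.584391 = 1.034110
d₂ = d₁ − σ√T = 1.034110 − 0.584391 = 0.449719
N(d₁) = 0.849458,  N(d₂) = 0.673543,  e^(−rT) = 0.693130
E₀ = V₀·N(d₁) − D·e^(−rT)·N(d₂)
   = 172.5907·0.849458 − 161.4012·0.693130·0.673543 = 71.257824

E0=71.2578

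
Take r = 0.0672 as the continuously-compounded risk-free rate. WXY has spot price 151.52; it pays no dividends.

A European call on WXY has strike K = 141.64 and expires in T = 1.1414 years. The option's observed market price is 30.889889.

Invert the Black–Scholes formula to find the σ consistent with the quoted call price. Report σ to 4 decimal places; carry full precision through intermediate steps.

sigma = 0.3177

At σ = 0.3177 the Black–Scholes value reproduces the quote:
σ√T = 0.3177·√1.1414 = 0.339419
d₁ = (ln(S/K) + (r+σ²/2)T) / (σ√T) = (ln(151.52/141.64) + (0.0672+0.3177²/2)·1.1414) / 0.339419 = (0.067429 + 0.134305) / 0.339419 = 0.594350
d₂ = d₁ − σ√T = 0.594350 − 0.339419 = 0.254931
e^{−rT} = 0.926166
N(d₁) = 0.723861,  N(d₂) = 0.600612
V = S·N(d₁) − K·e^{−rT}·N(d₂) = 109.679420 − 78.789531 = 30.889889 (equal to the quote); since ∂V/∂σ > 0 for all σ, the implied volatility is unique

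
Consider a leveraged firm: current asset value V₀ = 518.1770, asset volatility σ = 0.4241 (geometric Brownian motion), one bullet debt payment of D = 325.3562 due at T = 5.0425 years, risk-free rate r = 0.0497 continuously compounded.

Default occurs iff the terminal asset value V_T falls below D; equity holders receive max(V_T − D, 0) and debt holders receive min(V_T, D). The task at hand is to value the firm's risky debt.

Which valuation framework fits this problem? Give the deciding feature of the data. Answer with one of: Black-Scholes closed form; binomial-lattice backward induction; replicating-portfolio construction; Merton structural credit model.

Key observation: a levered firm with one bullet debt due at 5.0425 years is the canonical structural-credit setup: equity is a call on the firm's assets struck at the face value.

framework: Merton structural credit model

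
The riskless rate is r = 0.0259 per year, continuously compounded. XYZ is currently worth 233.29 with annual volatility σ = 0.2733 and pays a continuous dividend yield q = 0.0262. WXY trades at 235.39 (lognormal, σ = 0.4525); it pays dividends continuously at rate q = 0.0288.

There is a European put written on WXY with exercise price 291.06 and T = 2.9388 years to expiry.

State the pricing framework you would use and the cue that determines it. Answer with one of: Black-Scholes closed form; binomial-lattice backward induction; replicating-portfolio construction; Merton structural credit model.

Key observation: a European-exercise option on WXY struck at 291.06 — a GBM underlying with constant parameters — admits an analytic price: the data contain no early exercise, no discrete tree, no debt structure.

framework: Black-Scholes closed form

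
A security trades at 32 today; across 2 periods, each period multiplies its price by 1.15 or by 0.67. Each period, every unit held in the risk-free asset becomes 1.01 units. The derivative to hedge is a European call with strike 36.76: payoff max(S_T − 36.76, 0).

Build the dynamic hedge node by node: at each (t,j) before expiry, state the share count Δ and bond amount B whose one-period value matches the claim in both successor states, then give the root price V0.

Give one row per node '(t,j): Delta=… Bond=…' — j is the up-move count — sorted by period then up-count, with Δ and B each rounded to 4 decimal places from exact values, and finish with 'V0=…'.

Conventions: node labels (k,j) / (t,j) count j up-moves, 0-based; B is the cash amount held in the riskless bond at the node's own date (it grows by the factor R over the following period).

(0,0): Delta=0.2539 Bond=-5.3889
(1,0): Delta=0.0000 Bond=0.0000
(1,1): Delta=0.3148 Bond=-7.6840
V0=2.7347

Arbitrage-free pricing uses the up-move probability p* = (R−d)/(u−d) = 0.7083, discounting each step at R = 1.01.
Terminal payoffs: V(2,0)=0.0000, V(2,1)=0.0000, V(2,2)=5.5600
  t=1,j=0: stock 21.4400 → up 24.6560 (V=0.0000), down 14.3648 (V=0.0000). Price 0.0000; hedge Δ=0.0000, bond B=0.0000.
  t=1,j=1: stock 36.8000 → up 42.3200 (V=5.5600), down 24.6560 (V=0.0000). Price 3.8993; hedge Δ=0.3148, bond B=-7.6840.
  t=0,j=0: stock 32.0000 → up 36.8000 (V=3.8993), down 21.4400 (V=0.0000). Price 2.7347; hedge Δ=0.2539, bond B=-5.3889.
Sanity check at the root: Δ(0,0)·S0 + B(0,0) reproduces V0 = 2.7347.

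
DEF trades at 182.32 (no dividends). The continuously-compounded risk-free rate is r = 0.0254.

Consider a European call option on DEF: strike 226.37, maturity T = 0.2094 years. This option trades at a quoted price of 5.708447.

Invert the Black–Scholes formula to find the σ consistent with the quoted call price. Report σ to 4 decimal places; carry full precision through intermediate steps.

At σ = 0.5505 the Black–Scholes value reproduces the quote:
σ√T = 0.5505·√0.2094 = 0.251910
d₁ = (ln(S/K) + (r+σ²/2)T) / (σ√T) = (ln(182.32/226.37) + (0.0254+0.5505²/2)·0.2094) / 0.251910 = (-0.216407 + 0.037048) / 0.251910 = -0.711997
d₂ = d₁ − σ√T = -0.711997 − 0.251910 = -0.963907
e^{−rT} = 0.994695
N(d₁) = 0.238233,  N(d₂) = 0.167546
V = S·N(d₁) − K·e^{−rT}·N(d₂) = 43.434686 − 37.726239 = 5.708447 (equal to the quote); since ∂V/∂σ > 0 for all σ, the implied volatility is unique

sigma = 0.5505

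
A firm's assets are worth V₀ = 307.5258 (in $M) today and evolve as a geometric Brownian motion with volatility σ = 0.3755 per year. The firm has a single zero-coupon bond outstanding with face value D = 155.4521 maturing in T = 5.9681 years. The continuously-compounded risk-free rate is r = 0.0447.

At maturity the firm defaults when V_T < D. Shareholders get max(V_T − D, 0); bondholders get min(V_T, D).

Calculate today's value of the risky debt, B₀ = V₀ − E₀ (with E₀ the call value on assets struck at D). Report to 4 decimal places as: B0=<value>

With assets at 307.5258 and a single debt payment of 155.4521 at 5.9681 years:
d₁ = [ln(V₀/D) + (r + σ²/2)T] / (σ√T)
   = [ln(307.5258/155.4521) + (0.0447 + 0.5·0.3755²)·5.9681] / (0.3755·√5.9681)
   = [0.682221 + 0.687526] / 0.917335 = 1.493181
d₂ = d₁ − σ√T = 1.493181 − 0.917335 = 0.575846
N(d₁) = 0.932305,  N(d₂) = 0.717640,  e^(−rT) = 0.765846
E₀ = V₀·N(d₁) − D·e^(−rT)·N(d₂)
   = 307.5258·0.932305 − 155.4521·0.765846·0.717640 = 201.271078
B₀ = V₀ − E₀ = 307.5258 − 201.271078 = 106.254722

B0=106.2547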